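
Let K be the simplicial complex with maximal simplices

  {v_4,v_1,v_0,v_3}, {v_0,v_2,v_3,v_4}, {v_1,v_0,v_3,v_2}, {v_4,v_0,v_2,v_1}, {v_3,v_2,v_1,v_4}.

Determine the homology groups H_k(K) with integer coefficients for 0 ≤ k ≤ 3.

Fix the vertex order v_0 < v_1 < v_2 < v_3 < v_4 and write every simplex with vertices in increasing order. Then dim K = 3 and the simplices of K are:

  0-simplices (5): [v_0], [v_1], [v_2], [v_3], [v_4]
  1-simplices (10): [v_0,v_1], [v_0,v_2], [v_0,v_3], [v_0,v_4], [v_1,v_2], [v_1,v_3], [v_1,v_4], [v_2,v_3], [v_2,v_4], [v_3,v_4]
  2-simplices (10): [v_0,v_1,v_2], [v_0,v_1,v_3], [v_0,v_1,v_4], [v_0,v_2,v_3], [v_0,v_2,v_4], [v_0,v_3,v_4], [v_1,v_2,v_3], [v_1,v_2,v_4], [v_1,v_3,v_4], [v_2,v_3,v_4]
  3-simplices (5): [v_0,v_1,v_2,v_3], [v_0,v_1,v_2,v_4], [v_0,v_1,v_3,v_4], [v_0,v_2,v_3,v_4], [v_1,v_2,v_3,v_4]

so the chain groups are C_0 ≅ Z^5, C_1 ≅ Z^10, C_2 ≅ Z^10, C_3 ≅ Z^5.

∂_1: C_1 → C_0 is given by ∂[p,q] = [q] − [p]. For instance
  ∂[v_2,v_3] = [v_3] − [v_2].
The resulting 5×10 matrix has rank 4, and its Smith normal form has invariant factors (1,1,1,1).

The boundary map ∂_2: C_2 → C_1 sends each 2-simplex [p,q,r] to [q,r] − [p,r] + [p,q]. For instance
  ∂[v_0,v_1,v_3] = [v_1,v_3] − [v_0,v_3] + [v_0,v_1],
  ∂[v_0,v_1,v_2] = [v_1,v_2] − [v_0,v_2] + [v_0,v_1].
The 10×10 boundary matrix has rank 6 and Smith normal form diag(1,1,1,1,1,1).

∂_3: C_3 → C_2 sends each 3-simplex σ to the alternating sum Σ_i (−1)^i (σ with its i-th vertex removed). For instance
  ∂[v_0,v_1,v_2,v_3] = [v_1,v_2,v_3] − [v_0,v_2,v_3] + [v_0,v_1,v_3] − [v_0,v_1,v_2],
  ∂[v_1,v_2,v_3,v_4] = [v_2,v_3,v_4] − [v_1,v_3,v_4] + [v_1,v_2,v_4] − [v_1,v_2,v_3].
This gives a 10×5 integer matrix of rank 4; reducing to Smith normal form yields diagonal entries (1,1,1,1).

Computing H_k = (kernel of ∂_k) / (image of ∂_{k+1}):

  H_0: rank C_0 − rank ∂_1 = 5 − 4 = 1, and the invariant factors of ∂_1 are all 1, so H_0 ≅ Z.
  H_1: rank ker ∂_1 − rank ∂_2 = (10 − 4) − 6 = 0, and the invariant factors of ∂_2 are all 1, so H_1 ≅ 0.
  H_2: rank ker ∂_2 − rank ∂_3 = (10 − 6) − 4 = 0, and the invariant factors of ∂_3 are all 1, so H_2 ≅ 0.
  H_3: rank ker ∂_3 − rank ∂_4 = (5 − 4) − 0 = 1, and there is no ∂_4, so H_3 ≅ Z.

As a check, the Euler characteristic is 5 − 10 + 10 − 5 = 0, which agrees with 1 − 0 + 0 − 1 = 0.

H_0 ≅ Z,  H_1 = 0,  H_2 = 0,  H_3 ≅ Z.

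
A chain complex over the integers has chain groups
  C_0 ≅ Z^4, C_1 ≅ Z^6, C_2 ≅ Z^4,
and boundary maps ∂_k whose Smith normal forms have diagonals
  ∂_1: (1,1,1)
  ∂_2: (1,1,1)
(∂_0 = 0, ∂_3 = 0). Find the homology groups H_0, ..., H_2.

H_0 = Z,  H_1 = 0,  H_2 = Z.

H_0: b_0 = 4 − 0 − 3 = 1; torsion from ∂_1 factors > 1: none. So H_0 = Z.
H_1: b_1 = 6 − 3 − 3 = 0; torsion from ∂_2 factors > 1: none. So H_1 = 0.
H_2: b_2 = 4 − 3 − 0 = 1; torsion from ∂_3 factors > 1: none. So H_2 = Z.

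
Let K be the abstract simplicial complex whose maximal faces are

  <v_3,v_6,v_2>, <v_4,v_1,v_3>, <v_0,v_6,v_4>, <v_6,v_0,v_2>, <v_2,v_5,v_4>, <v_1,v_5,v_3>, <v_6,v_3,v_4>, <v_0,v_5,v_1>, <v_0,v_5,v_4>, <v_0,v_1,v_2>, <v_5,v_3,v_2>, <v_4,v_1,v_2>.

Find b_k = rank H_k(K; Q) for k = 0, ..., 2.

K has 7 vertices, 18 edges, 12 triangles.
rank ∂_0 = 0, rank ∂_1 = 6 ⇒ b_0 = 7 − 0 − 6 = 1; all invariant factors of ∂_1 are 1 so no torsion. So H_0 ≅ Z.
rank ∂_1 = 6, rank ∂_2 = 12 ⇒ b_1 = 18 − 6 − 12 = 0; ∂_2 has invariant factor(s) [2] giving torsion. So H_1 ≅ Z_2.
rank ∂_2 = 12, rank ∂_3 = 0 ⇒ b_2 = 12 − 12 − 0 = 0. So H_2 ≅ 0.

b_0 = 1, b_1 = 0, b_2 = 0.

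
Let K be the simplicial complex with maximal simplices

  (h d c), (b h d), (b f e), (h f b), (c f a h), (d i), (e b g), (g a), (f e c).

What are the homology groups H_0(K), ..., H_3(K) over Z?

K has 9 vertices, 18 edges, 10 triangles, 1 3-simplex.
rank ∂_0 = 0, rank ∂_1 = 8 ⇒ b_0 = 9 − 0 − 8 = 1; all invariant factors of ∂_1 are 1 so no torsion. So H_0 ≅ Z.
rank ∂_1 = 8, rank ∂_2 = 9 ⇒ b_1 = 18 − 8 − 9 = 1; all invariant factors of ∂_2 are 1 so no torsion. So H_1 ≅ Z.
rank ∂_2 = 9, rank ∂_3 = 1 ⇒ b_2 = 10 − 9 − 1 = 0; all invariant factors of ∂_3 are 1 so no torsion. So H_2 ≅ 0.
rank ∂_3 = 1, rank ∂_4 = 0 ⇒ b_3 = 1 − 1 − 0 = 0. So H_3 ≅ 0.

H_0 = Z,  H_1 = Z,  H_2 = 0,  H_3 = 0.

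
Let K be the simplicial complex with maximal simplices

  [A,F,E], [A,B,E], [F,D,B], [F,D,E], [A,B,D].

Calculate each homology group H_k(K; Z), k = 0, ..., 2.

Fix the vertex order A < B < D < E < F and write every simplex with vertices in increasing order. Then dim K = 2 and the simplices of K are:

  0-simplices (5): A, B, D, E, F
  1-simplices (10): AB, AD, AE, AF, BD, BE, BF, DE, DF, EF
  2-simplices (5): ABD, ABE, AEF, BDF, DEF

Hence C_0 ≅ Z^5, C_1 ≅ Z^10, C_2 ≅ Z^5.

Boundary ∂_1: C_1 → C_0 is given by ∂[p,q] = [q] − [p].
This gives a 5×10 integer matrix of rank 4; reducing to Smith normal form yields diagonal entries (1,1,1,1).

Boundary ∂_2: C_2 → C_1 sends each 2-simplex [p,q,r] to [q,r] − [p,r] + [p,q]. For instance
  ∂AEF = EF − AF + AE,
  ∂DEF = EF − DF + DE.
As a 10×5 matrix over Z this has rank 5, with invariant factors (1,1,1,1,1).

Computing H_k = (kernel of ∂_k) / (image of ∂_{k+1}):

  H_0: rank C_0 − rank ∂_1 = 5 − 4 = 1, and the invariant factors of ∂_1 are all 1, so H_0 = Z.
  H_1: rank ker ∂_1 − rank ∂_2 = (10 − 4) − 5 = 1, and the invariant factors of ∂_2 are all 1, so H_1 = Z.
  H_2: rank ker ∂_2 − rank ∂_3 = (5 − 5) − 0 = 0, and there is no ∂_3, so H_2 = 0.

H_0 ≅ Z,  H_1 ≅ Z,  H_2 = 0.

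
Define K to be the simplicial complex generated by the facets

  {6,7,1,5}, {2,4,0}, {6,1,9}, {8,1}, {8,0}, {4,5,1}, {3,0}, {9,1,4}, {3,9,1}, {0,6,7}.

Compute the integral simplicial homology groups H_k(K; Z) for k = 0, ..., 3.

Take the total order 0 < 1 < 2 < 3 < 4 < 5 < 6 < 7 < 8 < 9 on the vertex set. Then K (dimension 3) consists of the simplices:

  0-simplices (10): [0], [1], [2], [3], [4], [5], [6], [7], [8], [9]
  1-simplices (21): [0,2], [0,3], [0,4], [0,6], [0,7], [0,8], [1,3], [1,4], [1,5], [1,6], [1,7], [1,8], [1,9], [2,4], [3,9], [4,5], [4,9], [5,6], [5,7], [6,7], [6,9]
  2-simplices (10): [0,2,4], [0,6,7], [1,3,9], [1,4,5], [1,4,9], [1,5,6], [1,5,7], [1,6,7], [1,6,9], [5,6,7]
  3-simplices (1): [1,5,6,7]

giving chain groups C_0 ≅ Z^10, C_1 ≅ Z^21, C_2 ≅ Z^10, C_3 ≅ Z^1.

Boundary ∂_1: C_1 → C_0 sends each edge [p,q] (with p < q) to q − p. For instance
  ∂[3,9] = [9] − [3].
The resulting 10×21 matrix has rank 9, and its Smith normal form has invariant factors (1,1,1,1,1,1,1,1,1).

The boundary map ∂_2: C_2 → C_1 maps a triangle to the signed sum of its edges. For instance
  ∂[0,2,4] = [2,4] − [0,4] + [0,2],
  ∂[1,4,9] = [4,9] − [1,9] + [1,4].
The resulting 21×10 matrix has rank 9, and its Smith normal form has invariant factors (1,1,1,1,1,1,1,1,1).

∂_3: C_3 → C_2 sends each 3-simplex σ to the alternating sum Σ_i (−1)^i (σ with its i-th vertex removed). For instance
  ∂[1,5,6,7] = [5,6,7] − [1,6,7] + [1,5,7] − [1,5,6].
As a 10×1 matrix over Z this has rank 1, with invariant factors (1).

From H_k ≅ ker(∂_k) / im(∂_{k+1}) we obtain:

  H_0: rank C_0 − rank ∂_1 = 10 − 9 = 1, and the invariant factors of ∂_1 are all 1, so H_0 ≅ Z.
  H_1: rank ker ∂_1 − rank ∂_2 = (21 − 9) − 9 = 3, and the invariant factors of ∂_2 are all 1, so H_1 ≅ Z^3.
  H_2: rank ker ∂_2 − rank ∂_3 = (10 − 9) − 1 = 0, and the invariant factors of ∂_3 are all 1, so H_2 ≅ 0.
  H_3: rank ker ∂_3 − rank ∂_4 = (1 − 1) − 0 = 0, and there is no ∂_4, so H_3 ≅ 0.

H_0 ≅ Z,  H_1 ≅ Z^3,  H_2 = 0,  H_3 = 0.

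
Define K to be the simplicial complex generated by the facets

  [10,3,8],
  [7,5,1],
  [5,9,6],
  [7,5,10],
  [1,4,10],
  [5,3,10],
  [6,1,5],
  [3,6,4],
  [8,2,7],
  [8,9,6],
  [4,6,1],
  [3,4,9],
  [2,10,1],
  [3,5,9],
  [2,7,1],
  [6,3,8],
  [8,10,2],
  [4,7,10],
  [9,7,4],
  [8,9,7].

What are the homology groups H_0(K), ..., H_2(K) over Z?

H_0 ≅ Z,  H_1 ≅ Z ⊕ Z/2Z,  H_2 = 0.

K has 10 vertices, 30 edges, 20 triangles.
rank ∂_0 = 0, rank ∂_1 = 9 ⇒ b_0 = 10 − 0 − 9 = 1; all invariant factors of ∂_1 are 1 so no torsion. So H_0 = Z.
rank ∂_1 = 9, rank ∂_2 = 20 ⇒ b_1 = 30 − 9 − 20 = 1; ∂_2 has invariant factor(s) [2] giving torsion. So H_1 = Z ⊕ Z/2Z.
rank ∂_2 = 20, rank ∂_3 = 0 ⇒ b_2 = 20 − 20 − 0 = 0. So H_2 = 0.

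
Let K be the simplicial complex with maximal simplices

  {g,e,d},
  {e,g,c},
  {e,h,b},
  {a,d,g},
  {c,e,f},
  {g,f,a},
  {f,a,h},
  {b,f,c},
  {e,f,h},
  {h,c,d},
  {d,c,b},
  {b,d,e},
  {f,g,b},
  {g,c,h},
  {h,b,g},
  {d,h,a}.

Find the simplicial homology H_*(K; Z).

Order the vertices as a < b < c < d < e < f < g < h. Listing each simplex with vertices in this order, K has dimension 2 with simplices:

  0-simplices (8): a, b, c, d, e, f, g, h
  1-simplices (24): ad, af, ag, ah, bc, bd, be, bf, bg, bh, cd, ce, cf, cg, ch, de, dg, dh, ef, eg, eh, fg, fh, gh
  2-simplices (16): adg, adh, afg, afh, bcd, bcf, bde, beh, bfg, bgh, cdh, cef, ceg, cgh, deg, efh

Hence C_0 ≅ Z^8, C_1 ≅ Z^24, C_2 ≅ Z^16.

The boundary map ∂_1: C_1 → C_0 is given by ∂[p,q] = [q] − [p].
The resulting 8×24 matrix has rank 7, and its Smith normal form has invariant factors (1,1,1,1,1,1,1).

Boundary ∂_2: C_2 → C_1 acts by ∂[p,q,r] = [q,r] − [p,r] + [p,q]. For instance
  ∂bde = de − be + bd,
  ∂cgh = gh − ch + cg.
The 24×16 boundary matrix has rank 15 and Smith normal form diag(1,1,1,1,1,1,1,1,1,1,1,1,1,1,1).

Computing H_k = (kernel of ∂_k) / (image of ∂_{k+1}):

  H_0: rank C_0 − rank ∂_1 = 8 − 7 = 1, and the invariant factors of ∂_1 are all 1, so H_0 ≅ Z.
  H_1: rank ker ∂_1 − rank ∂_2 = (24 − 7) − 15 = 2, and the invariant factors of ∂_2 are all 1, so H_1 ≅ Z^2.
  H_2: rank ker ∂_2 − rank ∂_3 = (16 − 15) − 0 = 1, and there is no ∂_3, so H_2 ≅ Z.

(K is a triangulation of the torus T^2.)

H_0 = Z,  H_1 = Z^2,  H_2 = Z.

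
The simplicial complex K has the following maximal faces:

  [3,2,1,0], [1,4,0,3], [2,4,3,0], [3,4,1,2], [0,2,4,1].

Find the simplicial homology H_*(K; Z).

H_0 = Z,  H_1 = 0,  H_2 = 0,  H_3 = Z.

We work with the vertex ordering 0 < 1 < 2 < 3 < 4. The simplices of K, each written with vertices in increasing order, are:

  0-simplices (5): [0], [1], [2], [3], [4]
  1-simplices (10): [0,1], [0,2], [0,3], [0,4], [1,2], [1,3], [1,4], [2,3], [2,4], [3,4]
  2-simplices (10): [0,1,2], [0,1,3], [0,1,4], [0,2,3], [0,2,4], [0,3,4], [1,2,3], [1,2,4], [1,3,4], [2,3,4]
  3-simplices (5): [0,1,2,3], [0,1,2,4], [0,1,3,4], [0,2,3,4], [1,2,3,4]

giving chain groups C_0 ≅ Z^5, C_1 ≅ Z^10, C_2 ≅ Z^10, C_3 ≅ Z^5.

The boundary map ∂_1: C_1 → C_0 maps an edge to its endpoints' difference, ∂[p,q] = q − p. For instance
  ∂[0,3] = [3] − [0].
This gives a 5×10 integer matrix of rank 4; reducing to Smith normal form yields diagonal entries (1,1,1,1).

Boundary ∂_2: C_2 → C_1 sends each 2-simplex [p,q,r] to [q,r] − [p,r] + [p,q]. For instance
  ∂[0,3,4] = [3,4] − [0,4] + [0,3],
  ∂[2,3,4] = [3,4] − [2,4] + [2,3].
The 10×10 boundary matrix has rank 6 and Smith normal form diag(1,1,1,1,1,1).

∂_3: C_3 → C_2 sends each 3-simplex σ to the alternating sum Σ_i (−1)^i (σ with its i-th vertex removed). For instance
  ∂[0,2,3,4] = [2,3,4] − [0,3,4] + [0,2,4] − [0,2,3],
  ∂[0,1,3,4] = [1,3,4] − [0,3,4] + [0,1,4] − [0,1,3].
As a 10×5 matrix over Z this has rank 4, with invariant factors (1,1,1,1).

From H_k ≅ ker(∂_k) / im(∂_{k+1}) we obtain:

  H_0: rank C_0 − rank ∂_1 = 5 − 4 = 1, and the invariant factors of ∂_1 are all 1, so H_0 ≅ Z.
  H_1: rank ker ∂_1 − rank ∂_2 = (10 − 4) − 6 = 0, and the invariant factors of ∂_2 are all 1, so H_1 ≅ 0.
  H_2: rank ker ∂_2 − rank ∂_3 = (10 − 6) − 4 = 0, and the invariant factors of ∂_3 are all 1, so H_2 ≅ 0.
  H_3: rank ker ∂_3 − rank ∂_4 = (5 − 4) − 0 = 1, and there is no ∂_4, so H_3 ≅ Z.

As a check, the Euler characteristic is 5 − 10 + 10 − 5 = 0, which agrees with 1 − 0 + 0 − 1 = 0.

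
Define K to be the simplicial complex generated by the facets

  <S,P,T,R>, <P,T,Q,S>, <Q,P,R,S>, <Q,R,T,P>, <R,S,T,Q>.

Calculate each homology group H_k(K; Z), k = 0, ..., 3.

H_0 = Z,  H_1 = 0,  H_2 = 0,  H_3 = Z.

K has 5 vertices, 10 edges, 10 triangles, 5 3-simplices.
rank ∂_0 = 0, rank ∂_1 = 4 ⇒ b_0 = 5 − 0 − 4 = 1; all invariant factors of ∂_1 are 1 so no torsion. So H_0 = Z.
rank ∂_1 = 4, rank ∂_2 = 6 ⇒ b_1 = 10 − 4 − 6 = 0; all invariant factors of ∂_2 are 1 so no torsion. So H_1 = 0.
rank ∂_2 = 6, rank ∂_3 = 4 ⇒ b_2 = 10 − 6 − 4 = 0; all invariant factors of ∂_3 are 1 so no torsion. So H_2 = 0.
rank ∂_3 = 4, rank ∂_4 = 0 ⇒ b_3 = 5 − 4 − 0 = 1. So H_3 = Z.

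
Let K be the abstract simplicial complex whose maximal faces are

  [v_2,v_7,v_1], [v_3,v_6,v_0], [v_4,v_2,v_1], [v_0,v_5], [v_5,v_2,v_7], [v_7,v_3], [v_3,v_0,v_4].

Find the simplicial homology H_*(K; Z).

H_0 = Z,  H_1 = Z^2,  H_2 = 0.

K has 8 vertices, 14 edges, 5 triangles.
rank ∂_0 = 0, rank ∂_1 = 7 ⇒ b_0 = 8 − 0 − 7 = 1; all invariant factors of ∂_1 are 1 so no torsion. So H_0 = Z.
rank ∂_1 = 7, rank ∂_2 = 5 ⇒ b_1 = 14 − 7 − 5 = 2; all invariant factors of ∂_2 are 1 so no torsion. So H_1 = Z^2.
rank ∂_2 = 5, rank ∂_3 = 0 ⇒ b_2 = 5 − 5 − 0 = 0. So H_2 = 0.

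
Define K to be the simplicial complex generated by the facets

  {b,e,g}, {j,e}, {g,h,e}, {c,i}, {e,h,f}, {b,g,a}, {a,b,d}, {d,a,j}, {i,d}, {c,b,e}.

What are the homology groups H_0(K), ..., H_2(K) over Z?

Take the total order a < b < c < d < e < f < g < h < i < j on the vertex set. Then K (dimension 2) consists of the simplices:

  0-simplices (10): a, b, c, d, e, f, g, h, i, j
  1-simplices (18): ab, ad, ag, aj, bc, bd, be, bg, ce, ci, di, dj, ef, eg, eh, ej, fh, gh
  2-simplices (7): abd, abg, adj, bce, beg, efh, egh

giving chain groups C_0 ≅ Z^10, C_1 ≅ Z^18, C_2 ≅ Z^7.

The boundary map ∂_1: C_1 → C_0 is given by ∂[p,q] = [q] − [p].
The resulting 10×18 matrix has rank 9, and its Smith normal form has invariant factors (1,1,1,1,1,1,1,1,1).

The boundary map ∂_2: C_2 → C_1 maps a triangle to the signed sum of its edges. For instance
  ∂beg = eg − bg + be,
  ∂adj = dj − aj + ad.
The resulting 18×7 matrix has rank 7, and its Smith normal form has invariant factors (1,1,1,1,1,1,1).

Computing H_k = (kernel of ∂_k) / (image of ∂_{k+1}):

  H_0: rank C_0 − rank ∂_1 = 10 − 9 = 1, and the invariant factors of ∂_1 are all 1, so H_0 = Z.
  H_1: rank ker ∂_1 − rank ∂_2 = (18 − 9) − 7 = 2, and the invariant factors of ∂_2 are all 1, so H_1 = Z^2.
  H_2: rank ker ∂_2 − rank ∂_3 = (7 − 7) − 0 = 0, and there is no ∂_3, so H_2 = 0.

H_0 ≅ Z,  H_1 ≅ Z^2,  H_2 = 0.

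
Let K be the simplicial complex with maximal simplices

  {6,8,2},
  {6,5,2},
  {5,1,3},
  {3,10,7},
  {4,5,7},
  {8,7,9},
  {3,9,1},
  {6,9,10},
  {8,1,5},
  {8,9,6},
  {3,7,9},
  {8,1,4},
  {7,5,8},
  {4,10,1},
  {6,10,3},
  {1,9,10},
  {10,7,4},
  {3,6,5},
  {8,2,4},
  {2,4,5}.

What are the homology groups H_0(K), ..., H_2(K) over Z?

We work with the vertex ordering 1 < 2 < 3 < 4 < 5 < 6 < 7 < 8 < 9 < 10. The simplices of K, each written with vertices in increasing order, are:

  0-simplices (10): [1], [2], [3], [4], [5], [6], [7], [8], [9], [10]
  1-simplices (30): (30 of them)
  2-simplices (20): (20 of them)

so the chain groups are C_0 ≅ Z^10, C_1 ≅ Z^30, C_2 ≅ Z^20.

∂_1: C_1 → C_0 sends each edge [p,q] (with p < q) to q − p.
The resulting 10×30 matrix has rank 9, and its Smith normal form has invariant factors (1,1,1,1,1,1,1,1,1).

Boundary ∂_2: C_2 → C_1 sends each 2-simplex [p,q,r] to [q,r] − [p,r] + [p,q]. For instance
  ∂[2,4,5] = [4,5] − [2,5] + [2,4],
  ∂[4,7,10] = [7,10] − [4,10] + [4,7].
This gives a 30×20 integer matrix of rank 20; reducing to Smith normal form yields diagonal entries (1,1,1,1,1,1,1,1,1,1,1,1,1,1,1,1,1,1,1,2).

Computing H_k = (kernel of ∂_k) / (image of ∂_{k+1}):

  H_0: rank C_0 − rank ∂_1 = 10 − 9 = 1, and the invariant factors of ∂_1 are all 1, so H_0 ≅ Z.
  H_1: rank ker ∂_1 − rank ∂_2 = (30 − 9) − 20 = 1, and ∂_2 has invariant factor 2 > 1, so H_1 ≅ Z ⊕ Z/2.
  H_2: rank ker ∂_2 − rank ∂_3 = (20 − 20) − 0 = 0, and there is no ∂_3, so H_2 ≅ 0.

As a check, the Euler characteristic is 10 − 30 + 20 = 0, which agrees with 1 − 1 + 0 = 0.

H_0 = Z,  H_1 = Z ⊕ Z/2,  H_2 = 0.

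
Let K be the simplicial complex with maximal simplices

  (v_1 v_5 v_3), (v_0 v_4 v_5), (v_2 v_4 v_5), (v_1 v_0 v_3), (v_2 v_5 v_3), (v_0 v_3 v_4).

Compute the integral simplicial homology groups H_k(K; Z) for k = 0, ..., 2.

We work with the vertex ordering v_0 < v_1 < v_2 < v_3 < v_4 < v_5. The simplices of K, each written with vertices in increasing order, are:

  0-simplices (6): [v_0], [v_1], [v_2], [v_3], [v_4], [v_5]
  1-simplices (12): [v_0,v_1], [v_0,v_3], [v_0,v_4], [v_0,v_5], [v_1,v_3], [v_1,v_5], [v_2,v_3], [v_2,v_4], [v_2,v_5], [v_3,v_4], [v_3,v_5], [v_4,v_5]
  2-simplices (6): [v_0,v_1,v_3], [v_0,v_3,v_4], [v_0,v_4,v_5], [v_1,v_3,v_5], [v_2,v_3,v_5], [v_2,v_4,v_5]

so the chain groups are C_0 ≅ Z^6, C_1 ≅ Z^12, C_2 ≅ Z^6.

∂_1: C_1 → C_0 is given by ∂[p,q] = [q] − [p]. For instance
  ∂[v_2,v_5] = [v_5] − [v_2].
The resulting 6×12 matrix has rank 5, and its Smith normal form has invariant factors (1,1,1,1,1).

Boundary ∂_2: C_2 → C_1 sends each 2-simplex [p,q,r] to [q,r] − [p,r] + [p,q]. For instance
  ∂[v_0,v_1,v_3] = [v_1,v_3] − [v_0,v_3] + [v_0,v_1],
  ∂[v_2,v_3,v_5] = [v_3,v_5] − [v_2,v_5] + [v_2,v_3].
This gives a 12×6 integer matrix of rank 6; reducing to Smith normal form yields diagonal entries (1,1,1,1,1,1).

Now H_k = ker ∂_k / im ∂_{k+1}, so:

  H_0: rank C_0 − rank ∂_1 = 6 − 5 = 1, and the invariant factors of ∂_1 are all 1, so H_0 = Z.
  H_1: rank ker ∂_1 − rank ∂_2 = (12 − 5) − 6 = 1, and the invariant factors of ∂_2 are all 1, so H_1 = Z.
  H_2: rank ker ∂_2 − rank ∂_3 = (6 − 6) − 0 = 0, and there is no ∂_3, so H_2 = 0.

As a check, the Euler characteristic is 6 − 12 + 6 = 0, which agrees with 1 − 1 + 0 = 0.

H_0 = Z,  H_1 = Z,  H_2 = 0.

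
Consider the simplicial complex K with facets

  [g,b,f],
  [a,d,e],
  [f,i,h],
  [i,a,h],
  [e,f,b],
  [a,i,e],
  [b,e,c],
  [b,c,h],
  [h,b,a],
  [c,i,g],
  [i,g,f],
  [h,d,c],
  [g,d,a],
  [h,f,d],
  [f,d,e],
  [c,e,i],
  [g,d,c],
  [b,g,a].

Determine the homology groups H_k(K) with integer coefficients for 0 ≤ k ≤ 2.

Order the vertices as a < b < c < d < e < f < g < h < i. Listing each simplex with vertices in this order, K has dimension 2 with simplices:

  0-simplices (9): a, b, c, d, e, f, g, h, i
  1-simplices (27): ab, ad, ae, ag, ah, ai, bc, be, bf, bg, bh, cd, ce, cg, ch, ci, de, df, dg, dh, ef, ei, fg, fh, fi, gi, hi
  2-simplices (18): abg, abh, ade, adg, aei, ahi, bce, bch, bef, bfg, cdg, cdh, cei, cgi, def, dfh, fgi, fhi

giving chain groups C_0 ≅ Z^9, C_1 ≅ Z^27, C_2 ≅ Z^18.

Boundary ∂_1: C_1 → C_0 is given by ∂[p,q] = [q] − [p]. For instance
  ∂ah = h − a.
The resulting 9×27 matrix has rank 8, and its Smith normal form has invariant factors (1,1,1,1,1,1,1,1).

Boundary ∂_2: C_2 → C_1 sends each 2-simplex [p,q,r] to [q,r] − [p,r] + [p,q]. For instance
  ∂def = ef − df + de,
  ∂bef = ef − bf + be.
The 27×18 boundary matrix has rank 17 and Smith normal form diag(1,1,1,1,1,1,1,1,1,1,1,1,1,1,1,1,1).

Reading off H_k = ker ∂_k / im ∂_{k+1}:

  H_0: rank C_0 − rank ∂_1 = 9 − 8 = 1, and the invariant factors of ∂_1 are all 1, so H_0 = Z.
  H_1: rank ker ∂_1 − rank ∂_2 = (27 − 8) − 17 = 2, and the invariant factors of ∂_2 are all 1, so H_1 = Z^2.
  H_2: rank ker ∂_2 − rank ∂_3 = (18 − 17) − 0 = 1, and there is no ∂_3, so H_2 = Z.

H_0 ≅ Z,  H_1 ≅ Z^2,  H_2 ≅ Z.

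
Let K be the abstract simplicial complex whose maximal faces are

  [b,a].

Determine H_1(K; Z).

H_1 = 0.

Take the total order a < b on the vertex set. Then K (dimension 1) consists of the simplices:

  0-simplices (2): a, b
  1-simplices (1): ab

giving chain groups C_0 ≅ Z^2, C_1 ≅ Z^1.

The boundary map ∂_1: C_1 → C_0 sends each edge [p,q] (with p < q) to q − p.
As a 2×1 matrix over Z this has rank 1, with invariant factors (1).

Now H_k = ker ∂_k / im ∂_{k+1}, so:

  H_1: rank ker ∂_1 − rank ∂_2 = (1 − 1) − 0 = 0, and there is no ∂_2, so H_1 ≅ 0.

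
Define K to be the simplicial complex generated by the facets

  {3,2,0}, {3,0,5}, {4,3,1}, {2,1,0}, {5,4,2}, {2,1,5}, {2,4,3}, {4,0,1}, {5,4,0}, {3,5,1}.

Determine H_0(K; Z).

H_0 ≅ Z.

Fix the vertex order 0 < 1 < 2 < 3 < 4 < 5 and write every simplex with vertices in increasing order. Then dim K = 2 and the simplices of K are:

  0-simplices (6): [0], [1], [2], [3], [4], [5]
  1-simplices (15): [0,1], [0,2], [0,3], [0,4], [0,5], [1,2], [1,3], [1,4], [1,5], [2,3], [2,4], [2,5], [3,4], [3,5], [4,5]
  2-simplices (10): [0,1,2], [0,1,4], [0,2,3], [0,3,5], [0,4,5], [1,2,5], [1,3,4], [1,3,5], [2,3,4], [2,4,5]

so the chain groups are C_0 ≅ Z^6, C_1 ≅ Z^15, C_2 ≅ Z^10.

Boundary ∂_1: C_1 → C_0 is given by ∂[p,q] = [q] − [p]. For instance
  ∂[1,2] = [2] − [1].
As a 6×15 matrix over Z this has rank 5, with invariant factors (1,1,1,1,1).

The boundary map ∂_2: C_2 → C_1 maps a triangle to the signed sum of its edges. For instance
  ∂[1,2,5] = [2,5] − [1,5] + [1,2],
  ∂[0,4,5] = [4,5] − [0,5] + [0,4].
The 15×10 boundary matrix has rank 10 and Smith normal form diag(1,1,1,1,1,1,1,1,1,2).

Reading off H_k = ker ∂_k / im ∂_{k+1}:

  H_0: rank C_0 − rank ∂_1 = 6 − 5 = 1, and the invariant factors of ∂_1 are all 1, so H_0 ≅ Z.

(K is a triangulation of the real projective plane RP^2.)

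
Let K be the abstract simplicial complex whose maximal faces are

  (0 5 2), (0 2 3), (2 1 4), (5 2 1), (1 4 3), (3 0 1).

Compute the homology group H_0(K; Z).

Fix the vertex order 0 < 1 < 2 < 3 < 4 < 5 and write every simplex with vertices in increasing order. Then dim K = 2 and the simplices of K are:

  0-simplices (6): [0], [1], [2], [3], [4], [5]
  1-simplices (12): [0,1], [0,2], [0,3], [0,5], [1,2], [1,3], [1,4], [1,5], [2,3], [2,4], [2,5], [3,4]
  2-simplices (6): [0,1,3], [0,2,3], [0,2,5], [1,2,4], [1,2,5], [1,3,4]

giving chain groups C_0 ≅ Z^6, C_1 ≅ Z^12, C_2 ≅ Z^6.

The boundary map ∂_1: C_1 → C_0 sends each edge [p,q] (with p < q) to q − p. For instance
  ∂[1,5] = [5] − [1].
As a 6×12 matrix over Z this has rank 5, with invariant factors (1,1,1,1,1).

Boundary ∂_2: C_2 → C_1 maps a triangle to the signed sum of its edges. For instance
  ∂[0,2,3] = [2,3] − [0,3] + [0,2],
  ∂[0,2,5] = [2,5] − [0,5] + [0,2].
The resulting 12×6 matrix has rank 6, and its Smith normal form has invariant factors (1,1,1,1,1,1).

From H_k ≅ ker(∂_k) / im(∂_{k+1}) we obtain:

  H_0: rank C_0 − rank ∂_1 = 6 − 5 = 1, and the invariant factors of ∂_1 are all 1, so H_0 ≅ Z.

H_0 = Z.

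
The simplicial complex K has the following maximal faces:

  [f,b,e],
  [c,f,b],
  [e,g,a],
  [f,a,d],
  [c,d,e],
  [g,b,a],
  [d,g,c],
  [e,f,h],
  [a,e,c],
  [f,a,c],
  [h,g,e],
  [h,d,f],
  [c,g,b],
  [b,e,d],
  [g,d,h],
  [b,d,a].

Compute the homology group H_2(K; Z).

We work with the vertex ordering a < b < c < d < e < f < g < h. The simplices of K, each written with vertices in increasing order, are:

  0-simplices (8): a, b, c, d, e, f, g, h
  1-simplices (24): ab, ac, ad, ae, af, ag, bc, bd, be, bf, bg, cd, ce, cf, cg, de, df, dg, dh, ef, eg, eh, fh, gh
  2-simplices (16): abd, abg, ace, acf, adf, aeg, bcf, bcg, bde, bef, cde, cdg, dfh, dgh, efh, egh

Hence C_0 ≅ Z^8, C_1 ≅ Z^24, C_2 ≅ Z^16.

Boundary ∂_1: C_1 → C_0 is given by ∂[p,q] = [q] − [p]. For instance
  ∂ac = c − a.
This gives a 8×24 integer matrix of rank 7; reducing to Smith normal form yields diagonal entries (1,1,1,1,1,1,1).

The boundary map ∂_2: C_2 → C_1 maps a triangle to the signed sum of its edges. For instance
  ∂ace = ce − ae + ac,
  ∂abg = bg − ag + ab.
The 24×16 boundary matrix has rank 15 and Smith normal form diag(1,1,1,1,1,1,1,1,1,1,1,1,1,1,1).

Reading off H_k = ker ∂_k / im ∂_{k+1}:

  H_2: rank ker ∂_2 − rank ∂_3 = (16 − 15) − 0 = 1, and there is no ∂_3, so H_2 ≅ Z.

H_2 ≅ Z.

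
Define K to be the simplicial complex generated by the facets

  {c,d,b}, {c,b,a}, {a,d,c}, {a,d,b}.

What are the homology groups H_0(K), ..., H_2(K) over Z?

K has 4 vertices, 6 edges, 4 triangles.
rank ∂_0 = 0, rank ∂_1 = 3 ⇒ b_0 = 4 − 0 − 3 = 1; all invariant factors of ∂_1 are 1 so no torsion. So H_0 ≅ Z.
rank ∂_1 = 3, rank ∂_2 = 3 ⇒ b_1 = 6 − 3 − 3 = 0; all invariant factors of ∂_2 are 1 so no torsion. So H_1 ≅ 0.
rank ∂_2 = 3, rank ∂_3 = 0 ⇒ b_2 = 4 − 3 − 0 = 1. So H_2 ≅ Z.

H_0 = Z,  H_1 = 0,  H_2 = Z.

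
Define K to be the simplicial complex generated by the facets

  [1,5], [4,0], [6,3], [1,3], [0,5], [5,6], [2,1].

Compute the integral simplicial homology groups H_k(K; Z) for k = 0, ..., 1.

H_0 = Z,  H_1 = Z.

Fix the vertex order 0 < 1 < 2 < 3 < 4 < 5 < 6 and write every simplex with vertices in increasing order. Then dim K = 1 and the simplices of K are:

  0-simplices (7): [0], [1], [2], [3], [4], [5], [6]
  1-simplices (7): [0,4], [0,5], [1,2], [1,3], [1,5], [3,6], [5,6]

Hence C_0 ≅ Z^7, C_1 ≅ Z^7.

Boundary ∂_1: C_1 → C_0 sends each edge [p,q] (with p < q) to q − p. For instance
  ∂[0,5] = [5] − [0].
As a 7×7 matrix over Z this has rank 6, with invariant factors (1,1,1,1,1,1).

Reading off H_k = ker ∂_k / im ∂_{k+1}:

  H_0: rank C_0 − rank ∂_1 = 7 − 6 = 1, and the invariant factors of ∂_1 are all 1, so H_0 = Z.
  H_1: rank ker ∂_1 − rank ∂_2 = (7 − 6) − 0 = 1, and there is no ∂_2, so H_1 = Z.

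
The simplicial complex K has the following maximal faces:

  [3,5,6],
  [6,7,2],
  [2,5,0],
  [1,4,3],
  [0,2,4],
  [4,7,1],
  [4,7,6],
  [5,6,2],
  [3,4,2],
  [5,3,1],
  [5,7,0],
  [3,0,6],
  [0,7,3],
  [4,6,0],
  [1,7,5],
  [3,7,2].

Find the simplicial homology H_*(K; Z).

H_0 ≅ Z,  H_1 ≅ Z^2,  H_2 ≅ Z.

Order the vertices as 0 < 1 < 2 < 3 < 4 < 5 < 6 < 7. Listing each simplex with vertices in this order, K has dimension 2 with simplices:

  0-simplices (8): [0], [1], [2], [3], [4], [5], [6], [7]
  1-simplices (24): (24 of them)
  2-simplices (16): [0,2,4], [0,2,5], [0,3,6], [0,3,7], [0,4,6], [0,5,7], [1,3,4], [1,3,5], [1,4,7], [1,5,7], [2,3,4], [2,3,7], [2,5,6], [2,6,7], [3,5,6], [4,6,7]

giving chain groups C_0 ≅ Z^8, C_1 ≅ Z^24, C_2 ≅ Z^16.

The boundary map ∂_1: C_1 → C_0 sends each edge [p,q] (with p < q) to q − p. For instance
  ∂[0,7] = [7] − [0].
The resulting 8×24 matrix has rank 7, and its Smith normal form has invariant factors (1,1,1,1,1,1,1).

∂_2: C_2 → C_1 sends each 2-simplex [p,q,r] to [q,r] − [p,r] + [p,q]. For instance
  ∂[1,4,7] = [4,7] − [1,7] + [1,4],
  ∂[0,2,5] = [2,5] − [0,5] + [0,2].
The 24×16 boundary matrix has rank 15 and Smith normal form diag(1,1,1,1,1,1,1,1,1,1,1,1,1,1,1).

Reading off H_k = ker ∂_k / im ∂_{k+1}:

  H_0: rank C_0 − rank ∂_1 = 8 − 7 = 1, and the invariant factors of ∂_1 are all 1, so H_0 = Z.
  H_1: rank ker ∂_1 − rank ∂_2 = (24 − 7) − 15 = 2, and the invariant factors of ∂_2 are all 1, so H_1 = Z^2.
  H_2: rank ker ∂_2 − rank ∂_3 = (16 − 15) − 0 = 1, and there is no ∂_3, so H_2 = Z.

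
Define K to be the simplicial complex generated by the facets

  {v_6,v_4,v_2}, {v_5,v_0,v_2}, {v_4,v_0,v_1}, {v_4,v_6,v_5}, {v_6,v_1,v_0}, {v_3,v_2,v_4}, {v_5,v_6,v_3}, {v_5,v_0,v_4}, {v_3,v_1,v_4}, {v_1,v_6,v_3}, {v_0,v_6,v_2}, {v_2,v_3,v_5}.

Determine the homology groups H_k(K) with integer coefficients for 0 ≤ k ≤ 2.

H_0 ≅ Z,  H_1 ≅ Z/2,  H_2 = 0.

Fix the vertex order v_0 < v_1 < v_2 < v_3 < v_4 < v_5 < v_6 and write every simplex with vertices in increasing order. Then dim K = 2 and the simplices of K are:

  0-simplices (7): [v_0], [v_1], [v_2], [v_3], [v_4], [v_5], [v_6]
  1-simplices (18): (18 of them)
  2-simplices (12): (12 of them)

giving chain groups C_0 ≅ Z^7, C_1 ≅ Z^18, C_2 ≅ Z^12.

∂_1: C_1 → C_0 is given by ∂[p,q] = [q] − [p].
The resulting 7×18 matrix has rank 6, and its Smith normal form has invariant factors (1,1,1,1,1,1).

Boundary ∂_2: C_2 → C_1 maps a triangle to the signed sum of its edges. For instance
  ∂[v_2,v_3,v_5] = [v_3,v_5] − [v_2,v_5] + [v_2,v_3],
  ∂[v_1,v_3,v_6] = [v_3,v_6] − [v_1,v_6] + [v_1,v_3].
The 18×12 boundary matrix has rank 12 and Smith normal form diag(1,1,1,1,1,1,1,1,1,1,1,2).

Computing H_k = (kernel of ∂_k) / (image of ∂_{k+1}):

  H_0: rank C_0 − rank ∂_1 = 7 − 6 = 1, and the invariant factors of ∂_1 are all 1, so H_0 ≅ Z.
  H_1: rank ker ∂_1 − rank ∂_2 = (18 − 6) − 12 = 0, and ∂_2 has invariant factor 2 > 1, so H_1 ≅ Z/2.
  H_2: rank ker ∂_2 − rank ∂_3 = (12 − 12) − 0 = 0, and there is no ∂_3, so H_2 ≅ 0.

As a check, the Euler characteristic is 7 − 18 + 12 = 1, which agrees with 1 − 0 + 0 = 1.
(K is a triangulation of the real projective plane RP^2.)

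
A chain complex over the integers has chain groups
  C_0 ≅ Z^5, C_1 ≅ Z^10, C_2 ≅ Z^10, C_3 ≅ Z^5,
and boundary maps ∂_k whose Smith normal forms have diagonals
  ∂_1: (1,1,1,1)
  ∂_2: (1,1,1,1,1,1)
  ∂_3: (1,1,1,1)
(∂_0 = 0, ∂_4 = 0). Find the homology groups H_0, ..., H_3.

H_0 = Z,  H_1 = 0,  H_2 = 0,  H_3 = Z.

H_0: b_0 = 5 − 0 − 4 = 1; torsion from ∂_1 factors > 1: none. So H_0 = Z.
H_1: b_1 = 10 − 4 − 6 = 0; torsion from ∂_2 factors > 1: none. So H_1 = 0.
H_2: b_2 = 10 − 6 − 4 = 0; torsion from ∂_3 factors > 1: none. So H_2 = 0.
H_3: b_3 = 5 − 4 − 0 = 1; torsion from ∂_4 factors > 1: none. So H_3 = Z.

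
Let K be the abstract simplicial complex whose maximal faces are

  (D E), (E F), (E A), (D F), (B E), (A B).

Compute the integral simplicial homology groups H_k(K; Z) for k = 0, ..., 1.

K has 5 vertices, 6 edges.
rank ∂_0 = 0, rank ∂_1 = 4 ⇒ b_0 = 5 − 0 − 4 = 1; all invariant factors of ∂_1 are 1 so no torsion. So H_0 ≅ Z.
rank ∂_1 = 4, rank ∂_2 = 0 ⇒ b_1 = 6 − 4 − 0 = 2. So H_1 ≅ Z^2.

H_0 ≅ Z,  H_1 ≅ Z^2.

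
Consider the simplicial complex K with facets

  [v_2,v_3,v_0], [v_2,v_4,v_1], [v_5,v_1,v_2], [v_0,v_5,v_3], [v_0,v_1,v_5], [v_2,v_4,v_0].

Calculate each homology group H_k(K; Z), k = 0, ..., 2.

H_0 ≅ Z,  H_1 ≅ Z,  H_2 = 0.

Order the vertices as v_0 < v_1 < v_2 < v_3 < v_4 < v_5. Listing each simplex with vertices in this order, K has dimension 2 with simplices:

  0-simplices (6): [v_0], [v_1], [v_2], [v_3], [v_4], [v_5]
  1-simplices (12): [v_0,v_1], [v_0,v_2], [v_0,v_3], [v_0,v_4], [v_0,v_5], [v_1,v_2], [v_1,v_4], [v_1,v_5], [v_2,v_3], [v_2,v_4], [v_2,v_5], [v_3,v_5]
  2-simplices (6): [v_0,v_1,v_5], [v_0,v_2,v_3], [v_0,v_2,v_4], [v_0,v_3,v_5], [v_1,v_2,v_4], [v_1,v_2,v_5]

giving chain groups C_0 ≅ Z^6, C_1 ≅ Z^12, C_2 ≅ Z^6.

∂_1: C_1 → C_0 sends each edge [p,q] (with p < q) to q − p. For instance
  ∂[v_1,v_4] = [v_4] − [v_1].
This gives a 6×12 integer matrix of rank 5; reducing to Smith normal form yields diagonal entries (1,1,1,1,1).

∂_2: C_2 → C_1 acts by ∂[p,q,r] = [q,r] − [p,r] + [p,q]. For instance
  ∂[v_0,v_1,v_5] = [v_1,v_5] − [v_0,v_5] + [v_0,v_1],
  ∂[v_1,v_2,v_4] = [v_2,v_4] − [v_1,v_4] + [v_1,v_2].
This gives a 12×6 integer matrix of rank 6; reducing to Smith normal form yields diagonal entries (1,1,1,1,1,1).

Computing H_k = (kernel of ∂_k) / (image of ∂_{k+1}):

  H_0: rank C_0 − rank ∂_1 = 6 − 5 = 1, and the invariant factors of ∂_1 are all 1, so H_0 = Z.
  H_1: rank ker ∂_1 − rank ∂_2 = (12 − 5) − 6 = 1, and the invariant factors of ∂_2 are all 1, so H_1 = Z.
  H_2: rank ker ∂_2 − rank ∂_3 = (6 − 6) − 0 = 0, and there is no ∂_3, so H_2 = 0.

As a check, the Euler characteristic is 6 − 12 + 6 = 0, which agrees with 1 − 1 + 0 = 0.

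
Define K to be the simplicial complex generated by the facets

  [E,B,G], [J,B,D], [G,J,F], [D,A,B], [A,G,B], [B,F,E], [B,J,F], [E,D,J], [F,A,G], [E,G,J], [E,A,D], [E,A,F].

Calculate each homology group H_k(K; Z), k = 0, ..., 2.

H_0 ≅ Z,  H_1 ≅ Z/2,  H_2 = 0.

Order the vertices as A < B < D < E < F < G < J. Listing each simplex with vertices in this order, K has dimension 2 with simplices:

  0-simplices (7): A, B, D, E, F, G, J
  1-simplices (18): AB, AD, AE, AF, AG, BD, BE, BF, BG, BJ, DE, DJ, EF, EG, EJ, FG, FJ, GJ
  2-simplices (12): ABD, ABG, ADE, AEF, AFG, BDJ, BEF, BEG, BFJ, DEJ, EGJ, FGJ

giving chain groups C_0 ≅ Z^7, C_1 ≅ Z^18, C_2 ≅ Z^12.

∂_1: C_1 → C_0 maps an edge to its endpoints' difference, ∂[p,q] = q − p.
As a 7×18 matrix over Z this has rank 6, with invariant factors (1,1,1,1,1,1).

The boundary map ∂_2: C_2 → C_1 acts by ∂[p,q,r] = [q,r] − [p,r] + [p,q]. For instance
  ∂ABD = BD − AD + AB,
  ∂BFJ = FJ − BJ + BF.
The 18×12 boundary matrix has rank 12 and Smith normal form diag(1,1,1,1,1,1,1,1,1,1,1,2).

Reading off H_k = ker ∂_k / im ∂_{k+1}:

  H_0: rank C_0 − rank ∂_1 = 7 − 6 = 1, and the invariant factors of ∂_1 are all 1, so H_0 ≅ Z.
  H_1: rank ker ∂_1 − rank ∂_2 = (18 − 6) − 12 = 0, and ∂_2 has invariant factor 2 > 1, so H_1 ≅ Z/2.
  H_2: rank ker ∂_2 − rank ∂_3 = (12 − 12) − 0 = 0, and there is no ∂_3, so H_2 ≅ 0.

As a check, the Euler characteristic is 7 − 18 + 12 = 1, which agrees with 1 − 0 + 0 = 1.
(K is a triangulation of the real projective plane RP^2.)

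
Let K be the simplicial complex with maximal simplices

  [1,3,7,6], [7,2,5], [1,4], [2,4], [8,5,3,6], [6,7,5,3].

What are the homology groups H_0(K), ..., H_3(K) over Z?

H_0 = Z,  H_1 = Z,  H_2 = 0,  H_3 = 0.

K has 8 vertices, 16 edges, 11 triangles, 3 3-simplices.
rank ∂_0 = 0, rank ∂_1 = 7 ⇒ b_0 = 8 − 0 − 7 = 1; all invariant factors of ∂_1 are 1 so no torsion. So H_0 = Z.
rank ∂_1 = 7, rank ∂_2 = 8 ⇒ b_1 = 16 − 7 − 8 = 1; all invariant factors of ∂_2 are 1 so no torsion. So H_1 = Z.
rank ∂_2 = 8, rank ∂_3 = 3 ⇒ b_2 = 11 − 8 − 3 = 0; all invariant factors of ∂_3 are 1 so no torsion. So H_2 = 0.
rank ∂_3 = 3, rank ∂_4 = 0 ⇒ b_3 = 3 − 3 − 0 = 0. So H_3 = 0.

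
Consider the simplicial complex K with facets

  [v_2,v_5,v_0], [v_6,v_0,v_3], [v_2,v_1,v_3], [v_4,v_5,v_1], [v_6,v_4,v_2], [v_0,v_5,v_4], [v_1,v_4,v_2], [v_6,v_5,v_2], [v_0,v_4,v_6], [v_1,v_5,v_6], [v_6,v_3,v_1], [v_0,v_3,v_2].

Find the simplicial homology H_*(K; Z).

We work with the vertex ordering v_0 < v_1 < v_2 < v_3 < v_4 < v_5 < v_6. The simplices of K, each written with vertices in increasing order, are:

  0-simplices (7): [v_0], [v_1], [v_2], [v_3], [v_4], [v_5], [v_6]
  1-simplices (18): (18 of them)
  2-simplices (12): (12 of them)

giving chain groups C_0 ≅ Z^7, C_1 ≅ Z^18, C_2 ≅ Z^12.

The boundary map ∂_1: C_1 → C_0 is given by ∂[p,q] = [q] − [p].
The 7×18 boundary matrix has rank 6 and Smith normal form diag(1,1,1,1,1,1).

Boundary ∂_2: C_2 → C_1 acts by ∂[p,q,r] = [q,r] − [p,r] + [p,q]. For instance
  ∂[v_0,v_4,v_5] = [v_4,v_5] − [v_0,v_5] + [v_0,v_4],
  ∂[v_1,v_5,v_6] = [v_5,v_6] − [v_1,v_6] + [v_1,v_5].
This gives a 18×12 integer matrix of rank 12; reducing to Smith normal form yields diagonal entries (1,1,1,1,1,1,1,1,1,1,1,2).

Reading off H_k = ker ∂_k / im ∂_{k+1}:

  H_0: rank C_0 − rank ∂_1 = 7 − 6 = 1, and the invariant factors of ∂_1 are all 1, so H_0 ≅ Z.
  H_1: rank ker ∂_1 − rank ∂_2 = (18 − 6) − 12 = 0, and ∂_2 has invariant factor 2 > 1, so H_1 ≅ Z/2.
  H_2: rank ker ∂_2 − rank ∂_3 = (12 − 12) − 0 = 0, and there is no ∂_3, so H_2 ≅ 0.

(K is a triangulation of the real projective plane RP^2.)

H_0 = Z,  H_1 = Z/2,  H_2 = 0.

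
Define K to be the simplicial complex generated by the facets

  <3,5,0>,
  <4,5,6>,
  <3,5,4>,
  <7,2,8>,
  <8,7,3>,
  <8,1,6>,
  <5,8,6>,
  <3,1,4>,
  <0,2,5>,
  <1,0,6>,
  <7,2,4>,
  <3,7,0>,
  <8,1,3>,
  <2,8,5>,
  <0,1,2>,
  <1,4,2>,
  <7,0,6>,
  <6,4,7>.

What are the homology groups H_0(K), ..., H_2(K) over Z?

We work with the vertex ordering 0 < 1 < 2 < 3 < 4 < 5 < 6 < 7 < 8. The simplices of K, each written with vertices in increasing order, are:

  0-simplices (9): [0], [1], [2], [3], [4], [5], [6], [7], [8]
  1-simplices (27): (27 of them)
  2-simplices (18): [0,1,2], [0,1,6], [0,2,5], [0,3,5], [0,3,7], [0,6,7], [1,2,4], [1,3,4], [1,3,8], [1,6,8], [2,4,7], [2,5,8], [2,7,8], [3,4,5], [3,7,8], [4,5,6], [4,6,7], [5,6,8]

so the chain groups are C_0 ≅ Z^9, C_1 ≅ Z^27, C_2 ≅ Z^18.

The boundary map ∂_1: C_1 → C_0 maps an edge to its endpoints' difference, ∂[p,q] = q − p. For instance
  ∂[3,7] = [7] − [3].
The resulting 9×27 matrix has rank 8, and its Smith normal form has invariant factors (1,1,1,1,1,1,1,1).

Boundary ∂_2: C_2 → C_1 sends each 2-simplex [p,q,r] to [q,r] − [p,r] + [p,q]. For instance
  ∂[2,7,8] = [7,8] − [2,8] + [2,7],
  ∂[2,5,8] = [5,8] − [2,8] + [2,5].
The 27×18 boundary matrix has rank 17 and Smith normal form diag(1,1,1,1,1,1,1,1,1,1,1,1,1,1,1,1,1).

Reading off H_k = ker ∂_k / im ∂_{k+1}:

  H_0: rank C_0 − rank ∂_1 = 9 − 8 = 1, and the invariant factors of ∂_1 are all 1, so H_0 ≅ Z.
  H_1: rank ker ∂_1 − rank ∂_2 = (27 − 8) − 17 = 2, and the invariant factors of ∂_2 are all 1, so H_1 ≅ Z^2.
  H_2: rank ker ∂_2 − rank ∂_3 = (18 − 17) − 0 = 1, and there is no ∂_3, so H_2 ≅ Z.

As a check, the Euler characteristic is 9 − 27 + 18 = 0, which agrees with 1 − 2 + 1 = 0.

H_0 ≅ Z,  H_1 ≅ Z^2,  H_2 ≅ Z.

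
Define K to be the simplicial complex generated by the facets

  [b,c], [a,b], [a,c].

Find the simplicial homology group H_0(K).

H_0 ≅ Z.

Fix the vertex order a < b < c and write every simplex with vertices in increasing order. Then dim K = 1 and the simplices of K are:

  0-simplices (3): a, b, c
  1-simplices (3): ab, ac, bc

Hence C_0 ≅ Z^3, C_1 ≅ Z^3.

∂_1: C_1 → C_0 is given by ∂[p,q] = [q] − [p].
The 3×3 boundary matrix has rank 2 and Smith normal form diag(1,1).

Reading off H_k = ker ∂_k / im ∂_{k+1}:

  H_0: rank C_0 − rank ∂_1 = 3 − 2 = 1, and the invariant factors of ∂_1 are all 1, so H_0 = Z.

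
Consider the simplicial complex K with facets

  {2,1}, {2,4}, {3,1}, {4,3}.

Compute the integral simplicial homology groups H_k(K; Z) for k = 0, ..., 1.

Fix the vertex order 1 < 2 < 3 < 4 and write every simplex with vertices in increasing order. Then dim K = 1 and the simplices of K are:

  0-simplices (4): [1], [2], [3], [4]
  1-simplices (4): [1,2], [1,3], [2,4], [3,4]

Hence C_0 ≅ Z^4, C_1 ≅ Z^4.

Boundary ∂_1: C_1 → C_0 is given by ∂[p,q] = [q] − [p].
The 4×4 boundary matrix has rank 3 and Smith normal form diag(1,1,1).

Reading off H_k = ker ∂_k / im ∂_{k+1}:

  H_0: rank C_0 − rank ∂_1 = 4 − 3 = 1, and the invariant factors of ∂_1 are all 1, so H_0 = Z.
  H_1: rank ker ∂_1 − rank ∂_2 = (4 − 3) − 0 = 1, and there is no ∂_2, so H_1 = Z.

As a check, the Euler characteristic is 4 − 4 = 0, which agrees with 1 − 1 = 0.

H_0 ≅ Z,  H_1 ≅ Z.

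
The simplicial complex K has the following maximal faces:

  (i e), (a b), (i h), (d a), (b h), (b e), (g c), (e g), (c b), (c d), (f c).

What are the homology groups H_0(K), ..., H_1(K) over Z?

H_0 ≅ Z,  H_1 ≅ Z^3.

Order the vertices as a < b < c < d < e < f < g < h < i. Listing each simplex with vertices in this order, K has dimension 1 with simplices:

  0-simplices (9): a, b, c, d, e, f, g, h, i
  1-simplices (11): ab, ad, bc, be, bh, cd, cf, cg, eg, ei, hi

so the chain groups are C_0 ≅ Z^9, C_1 ≅ Z^11.

∂_1: C_1 → C_0 is given by ∂[p,q] = [q] − [p].
As a 9×11 matrix over Z this has rank 8, with invariant factors (1,1,1,1,1,1,1,1).

Reading off H_k = ker ∂_k / im ∂_{k+1}:

  H_0: rank C_0 − rank ∂_1 = 9 − 8 = 1, and the invariant factors of ∂_1 are all 1, so H_0 ≅ Z.
  H_1: rank ker ∂_1 − rank ∂_2 = (11 − 8) − 0 = 3, and there is no ∂_2, so H_1 ≅ Z^3.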